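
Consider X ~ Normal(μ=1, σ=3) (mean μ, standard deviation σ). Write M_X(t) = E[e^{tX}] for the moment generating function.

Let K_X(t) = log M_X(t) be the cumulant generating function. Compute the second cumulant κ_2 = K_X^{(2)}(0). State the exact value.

κ_2 = d^2K/dt^2 |_{t=0} = 9

M_X(t) = e^(9*t^2/2 + t)
K_X(t) = log M_X(t) = 9*t^2/2 + t
dK/dt = 9*t + 1
d^2K/dt^2 = 9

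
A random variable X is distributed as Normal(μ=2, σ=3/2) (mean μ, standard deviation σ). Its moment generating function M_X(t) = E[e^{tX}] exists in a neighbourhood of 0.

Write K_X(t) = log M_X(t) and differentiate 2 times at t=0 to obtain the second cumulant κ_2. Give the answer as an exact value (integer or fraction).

M_X(t) = e^(9*t^2/8 + 2*t)
K_X(t) = log M_X(t) = 9*t^2/8 + 2*t
K′(t) = 9*t/4 + 2
K′′(t) = 9/4

κ_2 = K′′(0) = 9/4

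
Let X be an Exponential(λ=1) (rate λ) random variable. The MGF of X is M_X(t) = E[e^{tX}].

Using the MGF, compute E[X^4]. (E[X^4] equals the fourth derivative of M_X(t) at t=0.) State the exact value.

M_X(t) = 1/(1 - t)
dM/dt = 1/(t^2 - 2*t + 1)
d^2M/dt^2 = -2/(t^3 - 3*t^2 + 3*t - 1)
d^3M/dt^3 = 6/(t^4 - 4*t^3 + 6*t^2 - 4*t + 1)
d^4M/dt^4 = -24/(t^5 - 5*t^4 + 10*t^3 - 10*t^2 + 5*t - 1)

E[X^4] = d^4M/dt^4 |_{t=0} = 24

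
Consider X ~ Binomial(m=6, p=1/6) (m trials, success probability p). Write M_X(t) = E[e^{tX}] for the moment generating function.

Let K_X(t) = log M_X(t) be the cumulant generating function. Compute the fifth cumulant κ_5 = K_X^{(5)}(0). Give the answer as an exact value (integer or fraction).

M_X(t) = (e^(t)/6 + 5/6)^6
K_X(t) = log M_X(t) = 6*log(e^(t)/6 + 5/6)
K′(t) = 6*e^(t)/(e^(t) + 5)
K′′(t) = 30*e^(t)/(e^(2*t) + 10*e^(t) + 25)
K′′′(t) = (-30*e^(2*t) + 150*e^(t))/(e^(3*t) + 15*e^(2*t) + 75*e^(t) + 125)
K′′′′(t) = (30*e^(3*t) - 600*e^(2*t) + 750*e^(t))/(e^(4*t) + 20*e^(3*t) + 150*e^(2*t) + 500*e^(t) + 625)
K′′′′′(t) = (-30*e^(4*t) + 1650*e^(3*t) - 8250*e^(2*t) + 3750*e^(t))/(e^(5*t) + 25*e^(4*t) + 250*e^(3*t) + 1250*e^(2*t) + 3125*e^(t) + 3125)

κ_5 = K′′′′′(0) = -10/27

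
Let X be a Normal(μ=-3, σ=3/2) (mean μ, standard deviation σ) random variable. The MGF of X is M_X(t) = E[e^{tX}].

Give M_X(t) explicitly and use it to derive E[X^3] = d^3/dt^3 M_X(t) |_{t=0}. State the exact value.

E[X^3] = d^3M/dt^3 |_{t=0} = -189/4

M_X(t) = e^(9*t^2/8 - 3*t)
dM/dt = 9*t*e^(-3*t)*e^(9*t^2/8)/4 - 3*e^(-3*t)*e^(9*t^2/8)
d^2M/dt^2 = (81*t^2*e^(9*t^2/8) - 216*t*e^(9*t^2/8) + 180*e^(9*t^2/8))*e^(-3*t)/16
d^3M/dt^3 = (729*t^3*e^(9*t^2/8) - 2916*t^2*e^(9*t^2/8) + 4860*t*e^(9*t^2/8) - 3024*e^(9*t^2/8))*e^(-3*t)/64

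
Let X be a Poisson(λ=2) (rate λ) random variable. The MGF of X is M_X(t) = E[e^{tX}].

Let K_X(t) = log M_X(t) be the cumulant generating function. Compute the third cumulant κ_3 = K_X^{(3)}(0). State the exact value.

M_X(t) = e^(2*e^(t) - 2)
K_X(t) = log M_X(t) = 2*e^(t) - 2
D^3[K](t) = 2*e^(t)

κ_3 = D^3[K](0) = 2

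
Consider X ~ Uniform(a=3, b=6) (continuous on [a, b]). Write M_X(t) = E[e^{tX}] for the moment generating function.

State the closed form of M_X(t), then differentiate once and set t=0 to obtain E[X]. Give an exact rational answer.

M_X(t) = (e^(6*t) - e^(3*t))/(3*t)
dM/dt = (6*t*e^(6*t) - 3*t*e^(3*t) - e^(6*t) + e^(3*t))/(3*t^2)

E[X] = dM/dt |_{t=0} = 9/2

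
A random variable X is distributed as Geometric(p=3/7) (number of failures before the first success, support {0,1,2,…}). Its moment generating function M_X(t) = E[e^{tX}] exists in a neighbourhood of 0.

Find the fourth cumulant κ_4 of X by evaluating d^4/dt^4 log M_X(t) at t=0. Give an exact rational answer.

κ_4 = K^(4)(0) = 1652/27

M_X(t) = 3/(7*(1 - 4*e^(t)/7))
K_X(t) = log M_X(t) = -log(1 - 4*e^(t)/7) - log(7) + log(3)
K^(4)(t) = (448*e^(3*t) + 3136*e^(2*t) + 1372*e^(t))/(256*e^(4*t) - 1792*e^(3*t) + 4704*e^(2*t) - 5488*e^(t) + 2401)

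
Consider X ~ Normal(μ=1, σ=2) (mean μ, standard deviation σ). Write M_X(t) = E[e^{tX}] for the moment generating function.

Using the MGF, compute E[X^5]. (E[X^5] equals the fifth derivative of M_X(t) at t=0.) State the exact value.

E[X^5] = d^5M/dt^5 |_{t=0} = 281

M_X(t) = e^(2*t^2 + t)
dM/dt = 4*t*e^(t)*e^(2*t^2) + e^(t)*e^(2*t^2)
d^2M/dt^2 = 16*t^2*e^(t)*e^(2*t^2) + 8*t*e^(t)*e^(2*t^2) + 5*e^(t)*e^(2*t^2)
d^3M/dt^3 = 64*t^3*e^(t)*e^(2*t^2) + 48*t^2*e^(t)*e^(2*t^2) + 60*t*e^(t)*e^(2*t^2) + 13*e^(t)*e^(2*t^2)
d^4M/dt^4 = 256*t^4*e^(t)*e^(2*t^2) + 256*t^3*e^(t)*e^(2*t^2) + 480*t^2*e^(t)*e^(2*t^2) + 208*t*e^(t)*e^(2*t^2) + 73*e^(t)*e^(2*t^2)
d^5M/dt^5 = 1024*t^5*e^(t)*e^(2*t^2) + 1280*t^4*e^(t)*e^(2*t^2) + 3200*t^3*e^(t)*e^(2*t^2) + 2080*t^2*e^(t)*e^(2*t^2) + 1460*t*e^(t)*e^(2*t^2) + 281*e^(t)*e^(2*t^2)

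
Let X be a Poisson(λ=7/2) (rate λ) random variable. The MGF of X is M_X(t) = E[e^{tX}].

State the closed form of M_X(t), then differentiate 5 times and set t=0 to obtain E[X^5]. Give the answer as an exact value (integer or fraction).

M_X(t) = e^(7*e^(t)/2 - 7/2)
M^(5)(t) = (16807*e^(5*t)*e^(7*e^(t)/2) + 48020*e^(4*t)*e^(7*e^(t)/2) + 34300*e^(3*t)*e^(7*e^(t)/2) + 5880*e^(2*t)*e^(7*e^(t)/2) + 112*e^(t)*e^(7*e^(t)/2))*e^(-7/2)/32

E[X^5] = M^(5)(0) = 105119/32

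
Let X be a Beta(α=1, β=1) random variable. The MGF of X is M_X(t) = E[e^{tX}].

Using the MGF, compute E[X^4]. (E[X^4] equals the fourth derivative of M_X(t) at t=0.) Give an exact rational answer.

E[X^4] = D^4[M](0) = 1/5

M_X(t) = ₁F₁(1; 2; t)
D^4[M](t) = ₁F₁(5; 6; t)/5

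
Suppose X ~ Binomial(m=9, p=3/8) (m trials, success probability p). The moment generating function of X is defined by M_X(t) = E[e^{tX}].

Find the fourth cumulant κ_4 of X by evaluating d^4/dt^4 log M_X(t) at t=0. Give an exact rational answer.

M_X(t) = (3*e^(t)/8 + 5/8)^9
K_X(t) = log M_X(t) = 9*log(3*e^(t)/8 + 5/8)
dK/dt = 27*e^(t)/(3*e^(t) + 5)
d^2K/dt^2 = 135*e^(t)/(9*e^(2*t) + 30*e^(t) + 25)
d^3K/dt^3 = (-405*e^(2*t) + 675*e^(t))/(27*e^(3*t) + 135*e^(2*t) + 225*e^(t) + 125)
d^4K/dt^4 = (1215*e^(3*t) - 8100*e^(2*t) + 3375*e^(t))/(81*e^(4*t) + 540*e^(3*t) + 1350*e^(2*t) + 1500*e^(t) + 625)

κ_4 = d^4K/dt^4 |_{t=0} = -1755/2048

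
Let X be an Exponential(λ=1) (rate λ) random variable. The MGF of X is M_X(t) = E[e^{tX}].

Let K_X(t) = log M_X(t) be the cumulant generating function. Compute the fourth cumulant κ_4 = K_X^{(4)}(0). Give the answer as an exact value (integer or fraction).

M_X(t) = 1/(1 - t)
K_X(t) = log M_X(t) = -log(1 - t)
D^4[K](t) = 6/(t^4 - 4*t^3 + 6*t^2 - 4*t + 1)

κ_4 = D^4[K](0) = 6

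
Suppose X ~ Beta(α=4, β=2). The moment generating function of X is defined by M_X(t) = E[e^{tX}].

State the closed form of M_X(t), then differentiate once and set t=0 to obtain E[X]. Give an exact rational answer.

E[X] = D[M](0) = 2/3

M_X(t) = ₁F₁(4; 6; t)
D[M](t) = 2*₁F₁(5; 7; t)/3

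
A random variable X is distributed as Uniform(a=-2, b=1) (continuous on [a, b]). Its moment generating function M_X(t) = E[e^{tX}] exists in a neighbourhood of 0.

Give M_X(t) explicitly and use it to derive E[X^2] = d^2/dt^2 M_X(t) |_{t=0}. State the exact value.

M_X(t) = (e^(t) - e^(-2*t))/(3*t)
M^(2)(t) = (t^2*e^(3*t) - 4*t^2 - 2*t*e^(3*t) - 4*t + 2*e^(3*t) - 2)*e^(-2*t)/(3*t^3)

E[X^2] = M^(2)(0) = 1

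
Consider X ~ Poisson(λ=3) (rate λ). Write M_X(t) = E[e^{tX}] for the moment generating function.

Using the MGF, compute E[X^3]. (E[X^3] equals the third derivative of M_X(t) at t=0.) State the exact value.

E[X^3] = M^(3)(0) = 57

M_X(t) = e^(3*e^(t) - 3)
M^(3)(t) = (27*e^(3*t)*e^(3*e^(t)) + 27*e^(2*t)*e^(3*e^(t)) + 3*e^(t)*e^(3*e^(t)))*e^(-3)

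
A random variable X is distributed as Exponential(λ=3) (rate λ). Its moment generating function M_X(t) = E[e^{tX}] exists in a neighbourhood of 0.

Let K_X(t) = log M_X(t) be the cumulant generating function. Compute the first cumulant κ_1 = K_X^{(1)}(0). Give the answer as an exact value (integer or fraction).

κ_1 = K′(0) = 1/3

M_X(t) = 3/(3 - t)
K_X(t) = log M_X(t) = -log(3 - t) + log(3)
K′(t) = -1/(t - 3)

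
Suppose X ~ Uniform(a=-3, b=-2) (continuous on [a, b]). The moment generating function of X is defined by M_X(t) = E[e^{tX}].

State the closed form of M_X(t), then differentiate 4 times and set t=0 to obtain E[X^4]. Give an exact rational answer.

M_X(t) = (e^(-2*t) - e^(-3*t))/t
M′(t) = (-2*t*e^(t) + 3*t - e^(t) + 1)*e^(-3*t)/t^2
M′′(t) = (4*t^2*e^(t) - 9*t^2 + 4*t*e^(t) - 6*t + 2*e^(t) - 2)*e^(-3*t)/t^3
M′′′(t) = (-8*t^3*e^(t) + 27*t^3 - 12*t^2*e^(t) + 27*t^2 - 12*t*e^(t) + 18*t - 6*e^(t) + 6)*e^(-3*t)/t^4
M′′′′(t) = (16*t^4*e^(t) - 81*t^4 + 32*t^3*e^(t) - 108*t^3 + 48*t^2*e^(t) - 108*t^2 + 48*t*e^(t) - 72*t + 24*e^(t) - 24)*e^(-3*t)/t^5

E[X^4] = M′′′′(0) = 211/5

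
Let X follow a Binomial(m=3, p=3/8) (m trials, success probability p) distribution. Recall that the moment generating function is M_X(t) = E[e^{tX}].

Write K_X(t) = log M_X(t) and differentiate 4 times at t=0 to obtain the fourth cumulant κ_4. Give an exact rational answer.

M_X(t) = (3*e^(t)/8 + 5/8)^3
K_X(t) = log M_X(t) = 3*log(3*e^(t)/8 + 5/8)
K′(t) = 9*e^(t)/(3*e^(t) + 5)
K′′(t) = 45*e^(t)/(9*e^(2*t) + 30*e^(t) + 25)
K′′′(t) = (-135*e^(2*t) + 225*e^(t))/(27*e^(3*t) + 135*e^(2*t) + 225*e^(t) + 125)
K′′′′(t) = (405*e^(3*t) - 2700*e^(2*t) + 1125*e^(t))/(81*e^(4*t) + 540*e^(3*t) + 1350*e^(2*t) + 1500*e^(t) + 625)

κ_4 = K′′′′(0) = -585/2048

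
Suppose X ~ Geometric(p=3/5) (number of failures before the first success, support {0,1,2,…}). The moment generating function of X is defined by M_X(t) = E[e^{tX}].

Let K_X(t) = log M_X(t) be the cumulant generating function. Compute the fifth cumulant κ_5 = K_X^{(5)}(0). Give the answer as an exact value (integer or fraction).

M_X(t) = 3/(5*(1 - 2*e^(t)/5))
K_X(t) = log M_X(t) = -log(1 - 2*e^(t)/5) - log(5) + log(3)
dK/dt = -2*e^(t)/(2*e^(t) - 5)
d^2K/dt^2 = 10*e^(t)/(4*e^(2*t) - 20*e^(t) + 25)
d^3K/dt^3 = (-20*e^(2*t) - 50*e^(t))/(8*e^(3*t) - 60*e^(2*t) + 150*e^(t) - 125)
d^4K/dt^4 = (40*e^(3*t) + 400*e^(2*t) + 250*e^(t))/(16*e^(4*t) - 160*e^(3*t) + 600*e^(2*t) - 1000*e^(t) + 625)
d^5K/dt^5 = (-80*e^(4*t) - 2200*e^(3*t) - 5500*e^(2*t) - 1250*e^(t))/(32*e^(5*t) - 400*e^(4*t) + 2000*e^(3*t) - 5000*e^(2*t) + 6250*e^(t) - 3125)

κ_5 = d^5K/dt^5 |_{t=0} = 3010/81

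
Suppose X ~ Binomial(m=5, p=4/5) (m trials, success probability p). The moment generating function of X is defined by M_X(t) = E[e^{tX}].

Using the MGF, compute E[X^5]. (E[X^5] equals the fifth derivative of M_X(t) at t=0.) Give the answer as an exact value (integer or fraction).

E[X^5] = D^5[M](0) = 934276/625

M_X(t) = (4*e^(t)/5 + 1/5)^5
D^5[M](t) = 1024*e^(5*t) + 262144*e^(4*t)/625 + 31104*e^(3*t)/625 + 1024*e^(2*t)/625 + 4*e^(t)/625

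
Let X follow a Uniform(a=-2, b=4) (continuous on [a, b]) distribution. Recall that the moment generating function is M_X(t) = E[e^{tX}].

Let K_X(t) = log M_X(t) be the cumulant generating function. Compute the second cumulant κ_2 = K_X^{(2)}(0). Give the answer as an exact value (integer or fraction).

M_X(t) = (e^(4*t) - e^(-2*t))/(6*t)
K_X(t) = log M_X(t) = -log(t) + log(e^(4*t) - e^(-2*t)) - log(6)
dK/dt = (4*t*e^(6*t) + 2*t - e^(6*t) + 1)/(t*e^(6*t) - t)
d^2K/dt^2 = (-36*t^2*e^(6*t) + e^(12*t) - 2*e^(6*t) + 1)/(t^2*e^(12*t) - 2*t^2*e^(6*t) + t^2)

κ_2 = d^2K/dt^2 |_{t=0} = 3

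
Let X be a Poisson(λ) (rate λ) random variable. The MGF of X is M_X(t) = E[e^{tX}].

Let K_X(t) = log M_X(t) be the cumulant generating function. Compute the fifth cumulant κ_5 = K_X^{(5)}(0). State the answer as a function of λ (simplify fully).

M_X(t) = e^(λ*(e^(t) - 1))
K_X(t) = log M_X(t) = λ*(e^(t) - 1)
K^(5)(t) = λ*e^(t)

κ_5 = K^(5)(0) = λ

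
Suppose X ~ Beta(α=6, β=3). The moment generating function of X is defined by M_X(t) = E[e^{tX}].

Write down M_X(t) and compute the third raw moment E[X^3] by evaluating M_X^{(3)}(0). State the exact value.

M_X(t) = ₁F₁(6; 9; t)
M′(t) = 2*₁F₁(7; 10; t)/3
M′′(t) = 7*₁F₁(8; 11; t)/15
M′′′(t) = 56*₁F₁(9; 12; t)/165

E[X^3] = M′′′(0) = 56/165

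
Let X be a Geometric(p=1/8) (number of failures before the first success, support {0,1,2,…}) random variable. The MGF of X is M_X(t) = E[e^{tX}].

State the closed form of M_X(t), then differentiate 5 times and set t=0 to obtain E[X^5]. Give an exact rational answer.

E[X^5] = D^5[M](0) = 2646007

M_X(t) = 1/(8*(1 - 7*e^(t)/8))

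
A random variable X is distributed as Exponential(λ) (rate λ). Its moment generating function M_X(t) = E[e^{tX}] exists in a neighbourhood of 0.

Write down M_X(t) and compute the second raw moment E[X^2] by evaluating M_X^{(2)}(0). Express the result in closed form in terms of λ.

M_X(t) = λ/(λ - t)
M^(2)(t) = -2*λ/(-λ^3 + 3*λ^2*t - 3*λ*t^2 + t^3)

E[X^2] = M^(2)(0) = 2/λ^2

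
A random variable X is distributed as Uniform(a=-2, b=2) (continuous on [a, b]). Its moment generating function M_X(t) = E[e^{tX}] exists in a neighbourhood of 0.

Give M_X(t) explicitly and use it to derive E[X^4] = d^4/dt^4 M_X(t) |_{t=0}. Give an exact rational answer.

E[X^4] = d^4M/dt^4 |_{t=0} = 16/5

M_X(t) = (e^(2*t) - e^(-2*t))/(4*t)
dM/dt = (2*t*e^(4*t) + 2*t - e^(4*t) + 1)*e^(-2*t)/(4*t^2)
d^2M/dt^2 = (2*t^2*e^(4*t) - 2*t^2 - 2*t*e^(4*t) - 2*t + e^(4*t) - 1)*e^(-2*t)/(2*t^3)
d^3M/dt^3 = (4*t^3*e^(4*t) + 4*t^3 - 6*t^2*e^(4*t) + 6*t^2 + 6*t*e^(4*t) + 6*t - 3*e^(4*t) + 3)*e^(-2*t)/(2*t^4)
d^4M/dt^4 = (4*t^4*e^(4*t) - 4*t^4 - 8*t^3*e^(4*t) - 8*t^3 + 12*t^2*e^(4*t) - 12*t^2 - 12*t*e^(4*t) - 12*t + 6*e^(4*t) - 6)*e^(-2*t)/t^5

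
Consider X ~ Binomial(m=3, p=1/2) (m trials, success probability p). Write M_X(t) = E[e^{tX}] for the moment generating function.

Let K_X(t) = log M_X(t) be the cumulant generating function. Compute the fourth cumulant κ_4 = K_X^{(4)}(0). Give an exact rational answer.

κ_4 = d^4K/dt^4 |_{t=0} = -3/8

M_X(t) = (e^(t)/2 + 1/2)^3
K_X(t) = log M_X(t) = 3*log(e^(t)/2 + 1/2)
dK/dt = 3*e^(t)/(e^(t) + 1)
d^2K/dt^2 = 3*e^(t)/(e^(2*t) + 2*e^(t) + 1)
d^3K/dt^3 = (-3*e^(2*t) + 3*e^(t))/(e^(3*t) + 3*e^(2*t) + 3*e^(t) + 1)
d^4K/dt^4 = (3*e^(3*t) - 12*e^(2*t) + 3*e^(t))/(e^(4*t) + 4*e^(3*t) + 6*e^(2*t) + 4*e^(t) + 1)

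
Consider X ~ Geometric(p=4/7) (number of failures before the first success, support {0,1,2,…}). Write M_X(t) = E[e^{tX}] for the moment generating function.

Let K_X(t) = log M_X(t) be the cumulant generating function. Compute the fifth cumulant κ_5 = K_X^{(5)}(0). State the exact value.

M_X(t) = 4/(7*(1 - 3*e^(t)/7))
K_X(t) = log M_X(t) = -log(1 - 3*e^(t)/7) - log(7) + 2*log(2)
K′(t) = -3*e^(t)/(3*e^(t) - 7)
K′′(t) = 21*e^(t)/(9*e^(2*t) - 42*e^(t) + 49)
K′′′(t) = (-63*e^(2*t) - 147*e^(t))/(27*e^(3*t) - 189*e^(2*t) + 441*e^(t) - 343)
K′′′′(t) = (189*e^(3*t) + 1764*e^(2*t) + 1029*e^(t))/(81*e^(4*t) - 756*e^(3*t) + 2646*e^(2*t) - 4116*e^(t) + 2401)
K′′′′′(t) = (-567*e^(4*t) - 14553*e^(3*t) - 33957*e^(2*t) - 7203*e^(t))/(243*e^(5*t) - 2835*e^(4*t) + 13230*e^(3*t) - 30870*e^(2*t) + 36015*e^(t) - 16807)

κ_5 = K′′′′′(0) = 7035/128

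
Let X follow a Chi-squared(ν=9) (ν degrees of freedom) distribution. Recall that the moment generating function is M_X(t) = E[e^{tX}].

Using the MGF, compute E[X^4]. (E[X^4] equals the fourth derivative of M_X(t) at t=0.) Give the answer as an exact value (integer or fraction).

M_X(t) = (1 - 2*t)^(-9/2)

E[X^4] = M^(4)(0) = 19305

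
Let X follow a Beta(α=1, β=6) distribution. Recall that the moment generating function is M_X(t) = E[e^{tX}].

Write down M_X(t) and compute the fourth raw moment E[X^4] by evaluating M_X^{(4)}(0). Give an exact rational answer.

E[X^4] = D^4[M](0) = 1/210

M_X(t) = ₁F₁(1; 7; t)
D^4[M](t) = ₁F₁(5; 11; t)/210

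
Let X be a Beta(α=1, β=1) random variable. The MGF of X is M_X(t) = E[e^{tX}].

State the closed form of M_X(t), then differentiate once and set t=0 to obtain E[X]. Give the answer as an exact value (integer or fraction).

M_X(t) = ₁F₁(1; 2; t)
dM/dt = ₁F₁(2; 3; t)/2

E[X] = dM/dt |_{t=0} = 1/2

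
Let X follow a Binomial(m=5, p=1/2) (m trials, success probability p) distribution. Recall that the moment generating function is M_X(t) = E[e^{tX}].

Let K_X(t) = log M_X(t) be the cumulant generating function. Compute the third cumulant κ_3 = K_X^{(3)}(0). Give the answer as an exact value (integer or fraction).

M_X(t) = (e^(t)/2 + 1/2)^5
K_X(t) = log M_X(t) = 5*log(e^(t)/2 + 1/2)
dK/dt = 5*e^(t)/(e^(t) + 1)
d^2K/dt^2 = 5*e^(t)/(e^(2*t) + 2*e^(t) + 1)
d^3K/dt^3 = (-5*e^(2*t) + 5*e^(t))/(e^(3*t) + 3*e^(2*t) + 3*e^(t) + 1)

κ_3 = d^3K/dt^3 |_{t=0} = 0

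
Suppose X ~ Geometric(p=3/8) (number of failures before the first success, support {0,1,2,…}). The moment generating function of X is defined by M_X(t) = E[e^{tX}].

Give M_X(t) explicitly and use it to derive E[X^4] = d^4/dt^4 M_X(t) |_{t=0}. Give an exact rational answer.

M_X(t) = 3/(8*(1 - 5*e^(t)/8))
dM/dt = 15*e^(t)/(25*e^(2*t) - 80*e^(t) + 64)
d^2M/dt^2 = (-75*e^(2*t) - 120*e^(t))/(125*e^(3*t) - 600*e^(2*t) + 960*e^(t) - 512)
d^3M/dt^3 = (375*e^(3*t) + 2400*e^(2*t) + 960*e^(t))/(625*e^(4*t) - 4000*e^(3*t) + 9600*e^(2*t) - 10240*e^(t) + 4096)
d^4M/dt^4 = (-1875*e^(4*t) - 33000*e^(3*t) - 52800*e^(2*t) - 7680*e^(t))/(3125*e^(5*t) - 25000*e^(4*t) + 80000*e^(3*t) - 128000*e^(2*t) + 102400*e^(t) - 32768)

E[X^4] = d^4M/dt^4 |_{t=0} = 10595/27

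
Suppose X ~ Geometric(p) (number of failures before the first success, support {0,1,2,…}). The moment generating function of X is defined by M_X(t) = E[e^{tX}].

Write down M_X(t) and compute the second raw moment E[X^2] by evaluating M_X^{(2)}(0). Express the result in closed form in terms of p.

E[X^2] = d^2M/dt^2 |_{t=0} = 1 - 3/p + 2/p^2

M_X(t) = p/(-(1 - p)*e^(t) + 1)
dM/dt = (-p^2*e^(t) + p*e^(t))/(p^2*e^(2*t) - 2*p*e^(2*t) + 2*p*e^(t) + e^(2*t) - 2*e^(t) + 1)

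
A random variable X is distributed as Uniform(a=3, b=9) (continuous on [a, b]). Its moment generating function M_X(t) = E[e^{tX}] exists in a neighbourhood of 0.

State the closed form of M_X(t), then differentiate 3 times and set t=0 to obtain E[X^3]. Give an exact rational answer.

M_X(t) = (e^(9*t) - e^(3*t))/(6*t)
D^3[M](t) = (243*t^3*e^(9*t) - 9*t^3*e^(3*t) - 81*t^2*e^(9*t) + 9*t^2*e^(3*t) + 18*t*e^(9*t) - 6*t*e^(3*t) - 2*e^(9*t) + 2*e^(3*t))/(2*t^4)

E[X^3] = D^3[M](0) = 270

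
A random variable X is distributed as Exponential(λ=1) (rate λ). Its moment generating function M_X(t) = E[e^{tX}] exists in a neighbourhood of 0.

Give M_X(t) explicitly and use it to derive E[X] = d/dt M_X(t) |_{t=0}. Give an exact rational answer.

E[X] = dM/dt |_{t=0} = 1

M_X(t) = 1/(1 - t)
dM/dt = 1/(t^2 - 2*t + 1)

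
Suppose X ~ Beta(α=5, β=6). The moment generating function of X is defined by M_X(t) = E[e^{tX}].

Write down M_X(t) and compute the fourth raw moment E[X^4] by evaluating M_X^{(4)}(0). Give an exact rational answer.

E[X^4] = D^4[M](0) = 10/143

M_X(t) = ₁F₁(5; 11; t)
D^4[M](t) = 10*₁F₁(9; 15; t)/143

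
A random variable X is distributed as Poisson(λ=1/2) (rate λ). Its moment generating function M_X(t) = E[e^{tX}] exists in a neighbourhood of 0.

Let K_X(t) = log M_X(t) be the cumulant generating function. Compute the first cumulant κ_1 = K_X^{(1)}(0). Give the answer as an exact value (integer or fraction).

κ_1 = K′(0) = 1/2

M_X(t) = e^(e^(t)/2 - 1/2)
K_X(t) = log M_X(t) = e^(t)/2 - 1/2
K′(t) = e^(t)/2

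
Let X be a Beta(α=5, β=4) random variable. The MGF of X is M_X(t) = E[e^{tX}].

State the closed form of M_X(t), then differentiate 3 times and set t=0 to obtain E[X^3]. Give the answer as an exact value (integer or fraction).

M_X(t) = ₁F₁(5; 9; t)
dM/dt = 5*₁F₁(6; 10; t)/9
d^2M/dt^2 = ₁F₁(7; 11; t)/3
d^3M/dt^3 = 7*₁F₁(8; 12; t)/33

E[X^3] = d^3M/dt^3 |_{t=0} = 7/33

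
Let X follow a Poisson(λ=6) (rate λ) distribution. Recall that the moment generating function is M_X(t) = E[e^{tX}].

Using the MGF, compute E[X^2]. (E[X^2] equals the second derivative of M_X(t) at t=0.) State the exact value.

M_X(t) = e^(6*e^(t) - 6)
M′(t) = 6*e^(-6)*e^(t)*e^(6*e^(t))
M′′(t) = (36*e^(2*t)*e^(6*e^(t)) + 6*e^(t)*e^(6*e^(t)))*e^(-6)

E[X^2] = M′′(0) = 42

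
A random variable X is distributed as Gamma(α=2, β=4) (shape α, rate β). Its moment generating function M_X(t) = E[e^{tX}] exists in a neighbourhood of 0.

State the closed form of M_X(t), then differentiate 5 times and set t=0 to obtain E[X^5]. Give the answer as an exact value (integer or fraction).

E[X^5] = d^5M/dt^5 |_{t=0} = 45/64

M_X(t) = 16/(4 - t)^2
dM/dt = -32/(t^3 - 12*t^2 + 48*t - 64)
d^2M/dt^2 = 96/(t^4 - 16*t^3 + 96*t^2 - 256*t + 256)
d^3M/dt^3 = -384/(t^5 - 20*t^4 + 160*t^3 - 640*t^2 + 1280*t - 1024)
d^4M/dt^4 = 1920/(t^6 - 24*t^5 + 240*t^4 - 1280*t^3 + 3840*t^2 - 6144*t + 4096)
d^5M/dt^5 = -11520/(t^7 - 28*t^6 + 336*t^5 - 2240*t^4 + 8960*t^3 - 21504*t^2 + 28672*t - 16384)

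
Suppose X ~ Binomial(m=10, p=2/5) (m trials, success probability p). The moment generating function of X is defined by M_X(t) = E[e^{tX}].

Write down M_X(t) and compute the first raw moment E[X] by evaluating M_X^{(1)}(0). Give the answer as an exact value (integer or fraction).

M_X(t) = (2*e^(t)/5 + 3/5)^10

E[X] = D[M](0) = 4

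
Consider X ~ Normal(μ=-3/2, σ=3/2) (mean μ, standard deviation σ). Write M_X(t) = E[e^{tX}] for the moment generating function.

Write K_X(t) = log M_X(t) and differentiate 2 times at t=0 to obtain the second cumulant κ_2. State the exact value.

M_X(t) = e^(9*t^2/8 - 3*t/2)
K_X(t) = log M_X(t) = 9*t^2/8 - 3*t/2
K^(2)(t) = 9/4

κ_2 = K^(2)(0) = 9/4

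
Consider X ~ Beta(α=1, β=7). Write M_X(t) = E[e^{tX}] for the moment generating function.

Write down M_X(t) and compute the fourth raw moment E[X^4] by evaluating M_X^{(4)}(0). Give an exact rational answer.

M_X(t) = ₁F₁(1; 8; t)
dM/dt = ₁F₁(2; 9; t)/8
d^2M/dt^2 = ₁F₁(3; 10; t)/36
d^3M/dt^3 = ₁F₁(4; 11; t)/120
d^4M/dt^4 = ₁F₁(5; 12; t)/330

E[X^4] = d^4M/dt^4 |_{t=0} = 1/330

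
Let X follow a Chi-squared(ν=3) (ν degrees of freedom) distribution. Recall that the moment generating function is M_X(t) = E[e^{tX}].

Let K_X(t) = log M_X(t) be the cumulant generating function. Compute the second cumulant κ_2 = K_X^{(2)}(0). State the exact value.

M_X(t) = (1 - 2*t)^(-3/2)
K_X(t) = log M_X(t) = -3*log(1 - 2*t)/2
dK/dt = -3/(2*t - 1)
d^2K/dt^2 = 6/(4*t^2 - 4*t + 1)

κ_2 = d^2K/dt^2 |_{t=0} = 6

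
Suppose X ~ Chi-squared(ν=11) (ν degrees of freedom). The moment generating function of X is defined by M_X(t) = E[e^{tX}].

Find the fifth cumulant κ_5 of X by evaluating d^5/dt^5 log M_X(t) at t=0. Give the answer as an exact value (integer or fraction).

M_X(t) = (1 - 2*t)^(-11/2)
K_X(t) = log M_X(t) = -11*log(1 - 2*t)/2
D^5[K](t) = -4224/(32*t^5 - 80*t^4 + 80*t^3 - 40*t^2 + 10*t - 1)

κ_5 = D^5[K](0) = 4224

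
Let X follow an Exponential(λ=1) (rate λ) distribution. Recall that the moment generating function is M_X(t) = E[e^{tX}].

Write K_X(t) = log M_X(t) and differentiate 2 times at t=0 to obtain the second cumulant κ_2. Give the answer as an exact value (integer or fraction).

κ_2 = K′′(0) = 1

M_X(t) = 1/(1 - t)
K_X(t) = log M_X(t) = -log(1 - t)
K′(t) = -1/(t - 1)
K′′(t) = 1/(t^2 - 2*t + 1)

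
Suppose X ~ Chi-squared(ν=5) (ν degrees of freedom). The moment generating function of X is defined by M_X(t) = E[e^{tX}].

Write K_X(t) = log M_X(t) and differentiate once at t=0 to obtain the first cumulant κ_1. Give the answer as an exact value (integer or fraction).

κ_1 = K^(1)(0) = 5

M_X(t) = (1 - 2*t)^(-5/2)
K_X(t) = log M_X(t) = -5*log(1 - 2*t)/2
K^(1)(t) = -5/(2*t - 1)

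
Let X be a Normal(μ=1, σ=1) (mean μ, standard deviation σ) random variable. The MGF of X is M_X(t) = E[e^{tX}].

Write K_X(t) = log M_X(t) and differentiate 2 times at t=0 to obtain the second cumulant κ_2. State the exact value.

κ_2 = d^2K/dt^2 |_{t=0} = 1

M_X(t) = e^(t^2/2 + t)
K_X(t) = log M_X(t) = t^2/2 + t
dK/dt = t + 1
d^2K/dt^2 = 1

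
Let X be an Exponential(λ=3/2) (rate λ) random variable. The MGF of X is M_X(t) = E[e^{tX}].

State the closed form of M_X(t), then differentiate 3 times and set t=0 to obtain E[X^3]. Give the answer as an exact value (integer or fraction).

E[X^3] = d^3M/dt^3 |_{t=0} = 16/9

M_X(t) = 3/(2*(3/2 - t))
dM/dt = 6/(4*t^2 - 12*t + 9)
d^2M/dt^2 = -24/(8*t^3 - 36*t^2 + 54*t - 27)
d^3M/dt^3 = 144/(16*t^4 - 96*t^3 + 216*t^2 - 216*t + 81)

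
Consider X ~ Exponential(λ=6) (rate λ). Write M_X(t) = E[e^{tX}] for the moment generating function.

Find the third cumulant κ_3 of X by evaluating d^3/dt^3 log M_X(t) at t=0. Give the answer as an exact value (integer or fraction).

κ_3 = d^3K/dt^3 |_{t=0} = 1/108

M_X(t) = 6/(6 - t)
K_X(t) = log M_X(t) = -log(6 - t) + log(6)
dK/dt = -1/(t - 6)
d^2K/dt^2 = 1/(t^2 - 12*t + 36)
d^3K/dt^3 = -2/(t^3 - 18*t^2 + 108*t - 216)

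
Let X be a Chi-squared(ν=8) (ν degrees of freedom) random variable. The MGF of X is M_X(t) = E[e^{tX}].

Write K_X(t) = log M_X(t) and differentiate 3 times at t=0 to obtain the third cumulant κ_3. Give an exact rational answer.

κ_3 = d^3K/dt^3 |_{t=0} = 64

M_X(t) = (1 - 2*t)^(-4)
K_X(t) = log M_X(t) = -4*log(1 - 2*t)
dK/dt = -8/(2*t - 1)
d^2K/dt^2 = 16/(4*t^2 - 4*t + 1)
d^3K/dt^3 = -64/(8*t^3 - 12*t^2 + 6*t - 1)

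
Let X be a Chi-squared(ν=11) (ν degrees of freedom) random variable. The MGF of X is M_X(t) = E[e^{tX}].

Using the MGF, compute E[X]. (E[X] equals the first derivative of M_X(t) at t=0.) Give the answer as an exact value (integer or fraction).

M_X(t) = (1 - 2*t)^(-11/2)
M^(1)(t) = 11/(64*t^6*√(1 - 2*t) - 192*t^5*√(1 - 2*t) + 240*t^4*√(1 - 2*t) - 160*t^3*√(1 - 2*t) + 60*t^2*√(1 - 2*t) - 12*t*√(1 - 2*t) + √(1 - 2*t))

E[X] = M^(1)(0) = 11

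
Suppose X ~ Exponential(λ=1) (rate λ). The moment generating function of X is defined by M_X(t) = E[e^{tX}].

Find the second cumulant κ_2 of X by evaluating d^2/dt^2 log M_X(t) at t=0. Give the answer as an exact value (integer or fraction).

M_X(t) = 1/(1 - t)
K_X(t) = log M_X(t) = -log(1 - t)
K^(2)(t) = 1/(t^2 - 2*t + 1)

κ_2 = K^(2)(0) = 1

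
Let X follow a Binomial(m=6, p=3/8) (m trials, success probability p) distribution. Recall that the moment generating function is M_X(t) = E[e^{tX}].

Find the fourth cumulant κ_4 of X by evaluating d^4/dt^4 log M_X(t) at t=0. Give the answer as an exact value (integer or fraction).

M_X(t) = (3*e^(t)/8 + 5/8)^6
K_X(t) = log M_X(t) = 6*log(3*e^(t)/8 + 5/8)
K′(t) = 18*e^(t)/(3*e^(t) + 5)
K′′(t) = 90*e^(t)/(9*e^(2*t) + 30*e^(t) + 25)
K′′′(t) = (-270*e^(2*t) + 450*e^(t))/(27*e^(3*t) + 135*e^(2*t) + 225*e^(t) + 125)
K′′′′(t) = (810*e^(3*t) - 5400*e^(2*t) + 2250*e^(t))/(81*e^(4*t) + 540*e^(3*t) + 1350*e^(2*t) + 1500*e^(t) + 625)

κ_4 = K′′′′(0) = -585/1024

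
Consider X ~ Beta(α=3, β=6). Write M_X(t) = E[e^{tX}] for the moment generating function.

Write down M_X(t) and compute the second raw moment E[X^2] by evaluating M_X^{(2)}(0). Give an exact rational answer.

M_X(t) = ₁F₁(3; 9; t)
dM/dt = ₁F₁(4; 10; t)/3
d^2M/dt^2 = 2*₁F₁(5; 11; t)/15

E[X^2] = d^2M/dt^2 |_{t=0} = 2/15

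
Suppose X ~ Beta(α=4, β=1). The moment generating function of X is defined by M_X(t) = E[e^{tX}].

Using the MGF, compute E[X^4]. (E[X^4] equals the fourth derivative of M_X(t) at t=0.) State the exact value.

E[X^4] = d^4M/dt^4 |_{t=0} = 1/2

M_X(t) = ₁F₁(4; 5; t)
dM/dt = 4*₁F₁(5; 6; t)/5
d^2M/dt^2 = 2*₁F₁(6; 7; t)/3
d^3M/dt^3 = 4*₁F₁(7; 8; t)/7
d^4M/dt^4 = ₁F₁(8; 9; t)/2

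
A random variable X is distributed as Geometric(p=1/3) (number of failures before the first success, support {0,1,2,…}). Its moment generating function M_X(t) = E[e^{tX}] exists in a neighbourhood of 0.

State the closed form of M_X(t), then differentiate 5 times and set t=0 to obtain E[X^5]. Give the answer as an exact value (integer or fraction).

M_X(t) = 1/(3*(1 - 2*e^(t)/3))
M^(5)(t) = (32*e^(5*t) + 1248*e^(4*t) + 4752*e^(3*t) + 2808*e^(2*t) + 162*e^(t))/(64*e^(6*t) - 576*e^(5*t) + 2160*e^(4*t) - 4320*e^(3*t) + 4860*e^(2*t) - 2916*e^(t) + 729)

E[X^5] = M^(5)(0) = 9002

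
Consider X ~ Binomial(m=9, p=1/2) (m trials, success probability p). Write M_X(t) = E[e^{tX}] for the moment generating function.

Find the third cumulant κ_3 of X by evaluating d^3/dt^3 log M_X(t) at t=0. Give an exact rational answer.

κ_3 = K′′′(0) = 0

M_X(t) = (e^(t)/2 + 1/2)^9
K_X(t) = log M_X(t) = 9*log(e^(t)/2 + 1/2)
K′(t) = 9*e^(t)/(e^(t) + 1)
K′′(t) = 9*e^(t)/(e^(2*t) + 2*e^(t) + 1)
K′′′(t) = (-9*e^(2*t) + 9*e^(t))/(e^(3*t) + 3*e^(2*t) + 3*e^(t) + 1)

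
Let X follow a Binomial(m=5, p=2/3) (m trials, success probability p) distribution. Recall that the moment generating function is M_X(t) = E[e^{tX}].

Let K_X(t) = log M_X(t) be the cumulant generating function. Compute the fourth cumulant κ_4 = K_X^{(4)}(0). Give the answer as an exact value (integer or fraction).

κ_4 = K′′′′(0) = -10/27

M_X(t) = (2*e^(t)/3 + 1/3)^5
K_X(t) = log M_X(t) = 5*log(2*e^(t)/3 + 1/3)
K′(t) = 10*e^(t)/(2*e^(t) + 1)
K′′(t) = 10*e^(t)/(4*e^(2*t) + 4*e^(t) + 1)
K′′′(t) = (-20*e^(2*t) + 10*e^(t))/(8*e^(3*t) + 12*e^(2*t) + 6*e^(t) + 1)
K′′′′(t) = (40*e^(3*t) - 80*e^(2*t) + 10*e^(t))/(16*e^(4*t) + 32*e^(3*t) + 24*e^(2*t) + 8*e^(t) + 1)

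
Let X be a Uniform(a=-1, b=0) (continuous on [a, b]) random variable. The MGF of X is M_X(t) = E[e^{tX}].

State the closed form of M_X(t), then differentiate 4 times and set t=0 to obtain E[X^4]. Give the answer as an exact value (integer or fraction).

E[X^4] = M′′′′(0) = 1/5

M_X(t) = (1 - e^(-t))/t
M′(t) = (t - e^(t) + 1)*e^(-t)/t^2
M′′(t) = (-t^2 - 2*t + 2*e^(t) - 2)*e^(-t)/t^3
M′′′(t) = (t^3 + 3*t^2 + 6*t - 6*e^(t) + 6)*e^(-t)/t^4
M′′′′(t) = (-t^4 - 4*t^3 - 12*t^2 - 24*t + 24*e^(t) - 24)*e^(-t)/t^5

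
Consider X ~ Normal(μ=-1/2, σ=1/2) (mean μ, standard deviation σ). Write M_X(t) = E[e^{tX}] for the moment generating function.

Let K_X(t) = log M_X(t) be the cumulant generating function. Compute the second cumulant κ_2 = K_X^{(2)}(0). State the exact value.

κ_2 = D^2[K](0) = 1/4

M_X(t) = e^(t^2/8 - t/2)
K_X(t) = log M_X(t) = t^2/8 - t/2
D^2[K](t) = 1/4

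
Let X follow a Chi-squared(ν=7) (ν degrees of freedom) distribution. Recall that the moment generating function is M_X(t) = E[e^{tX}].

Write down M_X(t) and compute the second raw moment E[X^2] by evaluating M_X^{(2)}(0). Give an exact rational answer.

M_X(t) = (1 - 2*t)^(-7/2)
M^(2)(t) = -63/(32*t^5*√(1 - 2*t) - 80*t^4*√(1 - 2*t) + 80*t^3*√(1 - 2*t) - 40*t^2*√(1 - 2*t) + 10*t*√(1 - 2*t) - √(1 - 2*t))

E[X^2] = M^(2)(0) = 63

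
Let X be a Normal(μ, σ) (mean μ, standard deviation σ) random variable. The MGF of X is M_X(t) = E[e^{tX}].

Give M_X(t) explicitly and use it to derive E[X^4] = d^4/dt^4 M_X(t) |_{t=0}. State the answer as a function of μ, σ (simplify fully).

E[X^4] = M^(4)(0) = μ^4 + 6*μ^2*σ^2 + 3*σ^4

M_X(t) = e^(μ*t + σ^2*t^2/2)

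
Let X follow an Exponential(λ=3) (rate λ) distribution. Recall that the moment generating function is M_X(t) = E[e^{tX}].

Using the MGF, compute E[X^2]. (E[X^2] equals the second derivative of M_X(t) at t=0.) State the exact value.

E[X^2] = M′′(0) = 2/9

M_X(t) = 3/(3 - t)
M′(t) = 3/(t^2 - 6*t + 9)
M′′(t) = -6/(t^3 - 9*t^2 + 27*t - 27)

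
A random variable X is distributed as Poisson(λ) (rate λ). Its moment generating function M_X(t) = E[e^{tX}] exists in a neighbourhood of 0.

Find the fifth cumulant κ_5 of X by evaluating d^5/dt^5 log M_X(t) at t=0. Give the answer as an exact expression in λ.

M_X(t) = e^(λ*(e^(t) - 1))
K_X(t) = log M_X(t) = λ*(e^(t) - 1)
K′(t) = λ*e^(t)
K′′(t) = λ*e^(t)
K′′′(t) = λ*e^(t)
K′′′′(t) = λ*e^(t)
K′′′′′(t) = λ*e^(t)

κ_5 = K′′′′′(0) = λ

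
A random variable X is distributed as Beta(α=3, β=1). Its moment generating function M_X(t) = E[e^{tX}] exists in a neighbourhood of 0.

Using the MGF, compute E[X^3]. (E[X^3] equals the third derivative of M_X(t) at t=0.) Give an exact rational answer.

E[X^3] = d^3M/dt^3 |_{t=0} = 1/2

M_X(t) = ₁F₁(3; 4; t)
dM/dt = 3*₁F₁(4; 5; t)/4
d^2M/dt^2 = 3*₁F₁(5; 6; t)/5
d^3M/dt^3 = ₁F₁(6; 7; t)/2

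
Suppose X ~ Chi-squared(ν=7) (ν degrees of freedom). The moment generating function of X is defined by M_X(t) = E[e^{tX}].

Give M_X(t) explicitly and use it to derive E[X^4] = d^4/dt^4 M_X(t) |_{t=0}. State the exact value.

E[X^4] = D^4[M](0) = 9009

M_X(t) = (1 - 2*t)^(-7/2)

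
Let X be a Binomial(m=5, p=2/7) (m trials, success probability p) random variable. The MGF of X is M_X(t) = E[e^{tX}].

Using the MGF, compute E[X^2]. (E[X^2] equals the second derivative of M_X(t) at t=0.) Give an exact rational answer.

E[X^2] = M′′(0) = 150/49

M_X(t) = (2*e^(t)/7 + 5/7)^5
M′(t) = 160*e^(5*t)/16807 + 1600*e^(4*t)/16807 + 6000*e^(3*t)/16807 + 10000*e^(2*t)/16807 + 6250*e^(t)/16807
M′′(t) = 800*e^(5*t)/16807 + 6400*e^(4*t)/16807 + 18000*e^(3*t)/16807 + 20000*e^(2*t)/16807 + 6250*e^(t)/16807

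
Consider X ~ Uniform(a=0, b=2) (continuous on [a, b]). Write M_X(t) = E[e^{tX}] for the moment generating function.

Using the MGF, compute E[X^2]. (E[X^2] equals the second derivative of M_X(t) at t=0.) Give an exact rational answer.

E[X^2] = M^(2)(0) = 4/3

M_X(t) = (e^(2*t) - 1)/(2*t)
M^(2)(t) = (2*t^2*e^(2*t) - 2*t*e^(2*t) + e^(2*t) - 1)/t^3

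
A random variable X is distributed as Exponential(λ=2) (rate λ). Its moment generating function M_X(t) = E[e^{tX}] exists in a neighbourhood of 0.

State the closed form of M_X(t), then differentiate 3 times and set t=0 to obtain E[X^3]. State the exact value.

M_X(t) = 2/(2 - t)
M^(3)(t) = 12/(t^4 - 8*t^3 + 24*t^2 - 32*t + 16)

E[X^3] = M^(3)(0) = 3/4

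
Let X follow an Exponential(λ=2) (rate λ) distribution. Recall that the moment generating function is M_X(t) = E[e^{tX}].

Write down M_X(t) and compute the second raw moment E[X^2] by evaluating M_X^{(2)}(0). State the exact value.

E[X^2] = d^2M/dt^2 |_{t=0} = 1/2

M_X(t) = 2/(2 - t)
dM/dt = 2/(t^2 - 4*t + 4)
d^2M/dt^2 = -4/(t^3 - 6*t^2 + 12*t - 8)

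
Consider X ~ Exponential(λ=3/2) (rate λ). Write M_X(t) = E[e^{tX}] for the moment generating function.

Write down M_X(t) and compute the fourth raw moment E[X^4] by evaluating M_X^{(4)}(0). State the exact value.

M_X(t) = 3/(2*(3/2 - t))
D^4[M](t) = -1152/(32*t^5 - 240*t^4 + 720*t^3 - 1080*t^2 + 810*t - 243)

E[X^4] = D^4[M](0) = 128/27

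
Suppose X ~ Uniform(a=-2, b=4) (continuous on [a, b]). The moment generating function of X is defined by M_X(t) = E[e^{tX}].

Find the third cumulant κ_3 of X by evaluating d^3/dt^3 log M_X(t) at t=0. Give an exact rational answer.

κ_3 = K′′′(0) = 0

M_X(t) = (e^(4*t) - e^(-2*t))/(6*t)
K_X(t) = log M_X(t) = -log(t) + log(e^(4*t) - e^(-2*t)) - log(6)
K′(t) = (4*t*e^(6*t) + 2*t - e^(6*t) + 1)/(t*e^(6*t) - t)
K′′(t) = (-36*t^2*e^(6*t) + e^(12*t) - 2*e^(6*t) + 1)/(t^2*e^(12*t) - 2*t^2*e^(6*t) + t^2)
K′′′(t) = (216*t^3*e^(12*t) + 216*t^3*e^(6*t) - 2*e^(18*t) + 6*e^(12*t) - 6*e^(6*t) + 2)/(t^3*e^(18*t) - 3*t^3*e^(12*t) + 3*t^3*e^(6*t) - t^3)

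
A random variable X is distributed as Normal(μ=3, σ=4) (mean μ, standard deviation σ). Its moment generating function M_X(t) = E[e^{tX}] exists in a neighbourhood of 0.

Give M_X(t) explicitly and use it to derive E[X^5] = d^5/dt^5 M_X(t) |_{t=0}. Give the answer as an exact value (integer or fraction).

M_X(t) = e^(8*t^2 + 3*t)
dM/dt = 16*t*e^(3*t)*e^(8*t^2) + 3*e^(3*t)*e^(8*t^2)
d^2M/dt^2 = 256*t^2*e^(3*t)*e^(8*t^2) + 96*t*e^(3*t)*e^(8*t^2) + 25*e^(3*t)*e^(8*t^2)
d^3M/dt^3 = 4096*t^3*e^(3*t)*e^(8*t^2) + 2304*t^2*e^(3*t)*e^(8*t^2) + 1200*t*e^(3*t)*e^(8*t^2) + 171*e^(3*t)*e^(8*t^2)
d^4M/dt^4 = 65536*t^4*e^(3*t)*e^(8*t^2) + 49152*t^3*e^(3*t)*e^(8*t^2) + 38400*t^2*e^(3*t)*e^(8*t^2) + 10944*t*e^(3*t)*e^(8*t^2) + 1713*e^(3*t)*e^(8*t^2)

E[X^5] = d^5M/dt^5 |_{t=0} = 16083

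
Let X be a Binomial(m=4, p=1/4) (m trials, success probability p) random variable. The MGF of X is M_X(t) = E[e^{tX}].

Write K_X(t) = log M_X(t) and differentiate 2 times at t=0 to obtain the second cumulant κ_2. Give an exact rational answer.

κ_2 = D^2[K](0) = 3/4

M_X(t) = (e^(t)/4 + 3/4)^4
K_X(t) = log M_X(t) = 4*log(e^(t)/4 + 3/4)
D^2[K](t) = 12*e^(t)/(e^(2*t) + 6*e^(t) + 9)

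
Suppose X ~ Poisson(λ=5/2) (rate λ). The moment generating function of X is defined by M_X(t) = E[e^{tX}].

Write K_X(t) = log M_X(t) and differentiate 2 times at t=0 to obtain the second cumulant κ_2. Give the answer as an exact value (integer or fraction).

κ_2 = K′′(0) = 5/2

M_X(t) = e^(5*e^(t)/2 - 5/2)
K_X(t) = log M_X(t) = 5*e^(t)/2 - 5/2
K′(t) = 5*e^(t)/2
K′′(t) = 5*e^(t)/2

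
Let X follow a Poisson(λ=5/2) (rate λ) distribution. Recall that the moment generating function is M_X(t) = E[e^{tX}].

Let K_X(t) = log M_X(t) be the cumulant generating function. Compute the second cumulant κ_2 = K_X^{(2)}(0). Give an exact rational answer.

κ_2 = K′′(0) = 5/2

M_X(t) = e^(5*e^(t)/2 - 5/2)
K_X(t) = log M_X(t) = 5*e^(t)/2 - 5/2
K′(t) = 5*e^(t)/2
K′′(t) = 5*e^(t)/2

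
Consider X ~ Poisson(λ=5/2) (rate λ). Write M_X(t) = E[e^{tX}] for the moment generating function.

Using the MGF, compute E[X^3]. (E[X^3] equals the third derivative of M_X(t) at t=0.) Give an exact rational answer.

E[X^3] = M′′′(0) = 295/8

M_X(t) = e^(5*e^(t)/2 - 5/2)
M′(t) = 5*e^(-5/2)*e^(t)*e^(5*e^(t)/2)/2
M′′(t) = (25*e^(2*t)*e^(5*e^(t)/2) + 10*e^(t)*e^(5*e^(t)/2))*e^(-5/2)/4
M′′′(t) = (125*e^(3*t)*e^(5*e^(t)/2) + 150*e^(2*t)*e^(5*e^(t)/2) + 20*e^(t)*e^(5*e^(t)/2))*e^(-5/2)/8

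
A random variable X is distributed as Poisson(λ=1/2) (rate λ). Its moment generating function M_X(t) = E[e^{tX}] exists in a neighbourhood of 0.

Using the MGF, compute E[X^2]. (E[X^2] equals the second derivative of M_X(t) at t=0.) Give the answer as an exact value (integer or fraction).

E[X^2] = M^(2)(0) = 3/4

M_X(t) = e^(e^(t)/2 - 1/2)
M^(2)(t) = (e^(2*t)*e^(e^(t)/2) + 2*e^(t)*e^(e^(t)/2))*e^(-1/2)/4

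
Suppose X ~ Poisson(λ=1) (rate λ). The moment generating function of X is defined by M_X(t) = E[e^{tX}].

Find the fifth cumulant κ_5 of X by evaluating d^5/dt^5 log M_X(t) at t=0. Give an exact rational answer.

κ_5 = d^5K/dt^5 |_{t=0} = 1

M_X(t) = e^(e^(t) - 1)
K_X(t) = log M_X(t) = e^(t) - 1
dK/dt = e^(t)
d^2K/dt^2 = e^(t)
d^3K/dt^3 = e^(t)
d^4K/dt^4 = e^(t)
d^5K/dt^5 = e^(t)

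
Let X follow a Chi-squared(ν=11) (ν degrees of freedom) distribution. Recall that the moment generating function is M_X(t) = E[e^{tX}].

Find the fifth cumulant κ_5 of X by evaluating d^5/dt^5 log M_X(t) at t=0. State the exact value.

κ_5 = D^5[K](0) = 4224

M_X(t) = (1 - 2*t)^(-11/2)
K_X(t) = log M_X(t) = -11*log(1 - 2*t)/2
D^5[K](t) = -4224/(32*t^5 - 80*t^4 + 80*t^3 - 40*t^2 + 10*t - 1)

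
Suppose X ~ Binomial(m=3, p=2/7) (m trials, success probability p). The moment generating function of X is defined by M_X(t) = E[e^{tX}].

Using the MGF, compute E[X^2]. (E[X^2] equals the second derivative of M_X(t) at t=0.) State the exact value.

E[X^2] = M′′(0) = 66/49

M_X(t) = (2*e^(t)/7 + 5/7)^3
M′(t) = 24*e^(3*t)/343 + 120*e^(2*t)/343 + 150*e^(t)/343
M′′(t) = 72*e^(3*t)/343 + 240*e^(2*t)/343 + 150*e^(t)/343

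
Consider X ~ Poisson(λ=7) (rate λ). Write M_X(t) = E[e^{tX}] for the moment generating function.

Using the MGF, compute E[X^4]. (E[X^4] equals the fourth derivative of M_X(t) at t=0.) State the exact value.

M_X(t) = e^(7*e^(t) - 7)
M^(4)(t) = (2401*e^(4*t)*e^(7*e^(t)) + 2058*e^(3*t)*e^(7*e^(t)) + 343*e^(2*t)*e^(7*e^(t)) + 7*e^(t)*e^(7*e^(t)))*e^(-7)

E[X^4] = M^(4)(0) = 4809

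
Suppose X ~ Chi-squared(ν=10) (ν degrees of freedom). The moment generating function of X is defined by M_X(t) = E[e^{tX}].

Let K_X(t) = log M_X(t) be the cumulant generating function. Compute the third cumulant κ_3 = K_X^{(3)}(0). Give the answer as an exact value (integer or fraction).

κ_3 = d^3K/dt^3 |_{t=0} = 80

M_X(t) = (1 - 2*t)^(-5)
K_X(t) = log M_X(t) = -5*log(1 - 2*t)
dK/dt = -10/(2*t - 1)
d^2K/dt^2 = 20/(4*t^2 - 4*t + 1)
d^3K/dt^3 = -80/(8*t^3 - 12*t^2 + 6*t - 1)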